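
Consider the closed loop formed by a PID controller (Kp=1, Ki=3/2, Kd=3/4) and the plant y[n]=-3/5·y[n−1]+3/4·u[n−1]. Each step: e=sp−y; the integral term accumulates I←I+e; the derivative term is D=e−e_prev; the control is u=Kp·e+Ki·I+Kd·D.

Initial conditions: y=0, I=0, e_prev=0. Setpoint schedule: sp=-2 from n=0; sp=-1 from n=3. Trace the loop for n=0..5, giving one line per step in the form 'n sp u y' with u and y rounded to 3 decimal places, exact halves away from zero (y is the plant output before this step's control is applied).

0 -2 -6.500 0.000
1 -2 7.844 -4.875
2 -2 -35.969 8.808
3 -1 94.807 -32.262
4 -1 -288.704 90.462
5 -1 840.264 -270.805

(exact arithmetic carried between steps; '≈' marks a value shown rounded to 6 d.p. or computed from one; I and e_prev carry over from the previous line; the table rounds u and y to 3 d.p., halves away from zero)
n=0: y=0, sp=-2, e=sp−y=-2; I=-2, D=e−e_prev=-2; u=1·(-2)+3/2·(-2)+3/4·(-2)=-6.5; next y=-3/5·0+3/4·(-6.5)=-4.875
n=1: y=-4.875, sp=-2, e=sp−y=2.875; I=0.875, D=e−e_prev=4.875; u=1·2.875+3/2·0.875+3/4·4.875=7.84375; next y=-3/5·(-4.875)+3/4·7.84375≈8.807813
n=2: y≈8.807813, sp=-2, e=sp−y≈-10.807813; I≈-9.932813, D=e−e_prev≈-13.682813; u=1·(-10.807813)+3/2·(-9.932813)+3/4·(-13.682813)≈-35.969141; next y=-3/5·8.807813+3/4·(-35.969141)≈-32.261543
n=3: y≈-32.261543, sp=-1, e=sp−y≈31.261543; I≈21.328730, D=e−e_prev≈42.069355; u=1·31.261543+3/2·21.328730+3/4·42.069355≈94.806655; next y=-3/5·(-32.261543)+3/4·94.806655≈90.461917
n=4: y≈90.461917, sp=-1, e=sp−y≈-91.461917; I≈-70.133187, D=e−e_prev≈-122.723460; u=1·(-91.461917)+3/2·(-70.133187)+3/4·(-122.723460)≈-288.704293; next y=-3/5·90.461917+3/4·(-288.704293)≈-270.805370
n=5: y≈-270.805370, sp=-1, e=sp−y≈269.805370; I≈199.672183, D=e−e_prev≈361.267287; u=1·269.805370+3/2·199.672183+3/4·361.267287≈840.264109; next y=-3/5·(-270.805370)+3/4·840.264109≈792.681304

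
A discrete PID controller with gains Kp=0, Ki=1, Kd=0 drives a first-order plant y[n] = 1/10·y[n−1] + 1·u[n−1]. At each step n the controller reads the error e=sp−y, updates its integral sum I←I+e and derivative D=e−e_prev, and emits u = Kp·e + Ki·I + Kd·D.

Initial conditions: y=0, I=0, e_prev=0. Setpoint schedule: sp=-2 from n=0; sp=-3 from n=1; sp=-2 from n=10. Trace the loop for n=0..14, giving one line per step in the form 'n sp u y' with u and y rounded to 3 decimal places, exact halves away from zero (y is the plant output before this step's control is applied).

(exact arithmetic carried between steps; '≈' marks a value shown rounded to 6 d.p. or computed from one; I and e_prev carry over from the previous line; the table rounds u and y to 3 d.p., halves away from zero)
n=0: y=0, sp=-2, e=sp−y=-2; I=-2, D=e−e_prev=-2; u=0·(-2)+1·(-2)+0·(-2)=-2; next y=1/10·0+1·(-2)=-2
n=1: y=-2, sp=-3, e=sp−y=-1; I=-3, D=e−e_prev=1; u=0·(-1)+1·(-3)+0·1=-3; next y=1/10·(-2)+1·(-3)=-3.2
n=2: y=-3.2, sp=-3, e=sp−y=0.2; I=-2.8, D=e−e_prev=1.2; u=0·0.2+1·(-2.8)+0·1.2=-2.8; next y=1/10·(-3.2)+1·(-2.8)=-3.12
n=3: y=-3.12, sp=-3, e=sp−y=0.12; I=-2.68, D=e−e_prev=-0.08; u=0·0.12+1·(-2.68)+0·(-0.08)=-2.68; next y=1/10·(-3.12)+1·(-2.68)=-2.992
n=4: y=-2.992, sp=-3, e=sp−y=-0.008; I=-2.688, D=e−e_prev=-0.128; u=0·(-0.008)+1·(-2.688)+0·(-0.128)=-2.688; next y=1/10·(-2.992)+1·(-2.688)=-2.9872
n=5: y=-2.9872, sp=-3, e=sp−y=-0.0128; I=-2.7008, D=e−e_prev=-0.0048; u=0·(-0.0128)+1·(-2.7008)+0·(-0.0048)=-2.7008; next y=1/10·(-2.9872)+1·(-2.7008)=-2.99952
n=6: y=-2.99952, sp=-3, e=sp−y=-0.00048; I=-2.70128, D=e−e_prev=0.01232; u=0·(-0.00048)+1·(-2.70128)+0·0.01232=-2.70128; next y=1/10·(-2.99952)+1·(-2.70128)=-3.001232
n=7: y=-3.001232, sp=-3, e=sp−y=0.001232; I=-2.700048, D=e−e_prev=0.001712; u=0·0.001232+1·(-2.700048)+0·0.001712=-2.700048; next y=1/10·(-3.001232)+1·(-2.700048)≈-3.000171
n=8: y≈-3.000171, sp=-3, e=sp−y≈0.000171; I≈-2.699877, D=e−e_prev≈-0.001061; u=0·0.000171+1·(-2.699877)+0·(-0.001061)≈-2.699877; next y=1/10·(-3.000171)+1·(-2.699877)≈-2.999894
n=9: y≈-2.999894, sp=-3, e=sp−y≈-0.000106; I≈-2.699983, D=e−e_prev≈-0.000277; u=0·(-0.000106)+1·(-2.699983)+0·(-0.000277)≈-2.699983; next y=1/10·(-2.999894)+1·(-2.699983)≈-2.999972
n=10: y≈-2.999972, sp=-2, e=sp−y≈0.999972; I≈-1.700011, D=e−e_prev≈1.000078; u=0·0.999972+1·(-1.700011)+0·1.000078≈-1.700011; next y=1/10·(-2.999972)+1·(-1.700011)≈-2.000008
n=11: y≈-2.000008, sp=-2, e=sp−y≈0.000008; I≈-1.700003, D=e−e_prev≈-0.999964; u=0·0.000008+1·(-1.700003)+0·(-0.999964)≈-1.700003; next y=1/10·(-2.000008)+1·(-1.700003)≈-1.900004
n=12: y≈-1.900004, sp=-2, e=sp−y≈-0.099996; I≈-1.799999, D=e−e_prev≈-0.100004; u=0·(-0.099996)+1·(-1.799999)+0·(-0.100004)≈-1.799999; next y=1/10·(-1.900004)+1·(-1.799999)≈-1.990000
n=13: y≈-1.990000, sp=-2, e=sp−y≈-0.010000; I≈-1.810000, D=e−e_prev≈0.089996; u=0·(-0.010000)+1·(-1.810000)+0·0.089996≈-1.810000; next y=1/10·(-1.990000)+1·(-1.810000)≈-2.009000
n=14: y≈-2.009000, sp=-2, e=sp−y≈0.009000; I≈-1.801000, D=e−e_prev≈0.019000; u=0·0.009000+1·(-1.801000)+0·0.019000≈-1.801000; next y=1/10·(-2.009000)+1·(-1.801000)≈-2.001900

0 -2 -2.000 0.000
1 -3 -3.000 -2.000
2 -3 -2.800 -3.200
3 -3 -2.680 -3.120
4 -3 -2.688 -2.992
5 -3 -2.701 -2.987
6 -3 -2.701 -3.000
7 -3 -2.700 -3.001
8 -3 -2.700 -3.000
9 -3 -2.700 -3.000
10 -2 -1.700 -3.000
11 -2 -1.700 -2.000
12 -2 -1.800 -1.900
13 -2 -1.810 -1.990
14 -2 -1.801 -2.009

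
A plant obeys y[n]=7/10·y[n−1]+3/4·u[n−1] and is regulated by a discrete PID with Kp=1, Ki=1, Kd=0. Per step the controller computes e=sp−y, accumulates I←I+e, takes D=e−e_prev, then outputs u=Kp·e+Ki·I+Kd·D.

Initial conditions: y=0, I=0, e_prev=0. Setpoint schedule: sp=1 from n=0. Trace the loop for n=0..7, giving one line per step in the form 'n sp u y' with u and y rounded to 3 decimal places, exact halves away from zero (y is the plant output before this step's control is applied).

(exact arithmetic carried between steps; '≈' marks a value shown rounded to 6 d.p. or computed from one; I and e_prev carry over from the previous line; the table rounds u and y to 3 d.p., halves away from zero)
n=0: y=0, sp=1, e=sp−y=1; I=1, D=e−e_prev=1; u=1·1+1·1+0·1=2; next y=7/10·0+3/4·2=1.5
n=1: y=1.5, sp=1, e=sp−y=-0.5; I=0.5, D=e−e_prev=-1.5; u=1·(-0.5)+1·0.5+0·(-1.5)=0; next y=7/10·1.5+3/4·0=1.05
n=2: y=1.05, sp=1, e=sp−y=-0.05; I=0.45, D=e−e_prev=0.45; u=1·(-0.05)+1·0.45+0·0.45=0.4; next y=7/10·1.05+3/4·0.4=1.035
n=3: y=1.035, sp=1, e=sp−y=-0.035; I=0.415, D=e−e_prev=0.015; u=1·(-0.035)+1·0.415+0·0.015=0.38; next y=7/10·1.035+3/4·0.38=1.0095
n=4: y=1.0095, sp=1, e=sp−y=-0.0095; I=0.4055, D=e−e_prev=0.0255; u=1·(-0.0095)+1·0.4055+0·0.0255=0.396; next y=7/10·1.0095+3/4·0.396=1.00365
n=5: y=1.00365, sp=1, e=sp−y=-0.00365; I=0.40185, D=e−e_prev=0.00585; u=1·(-0.00365)+1·0.40185+0·0.00585=0.3982; next y=7/10·1.00365+3/4·0.3982=1.001205
n=6: y=1.001205, sp=1, e=sp−y=-0.001205; I=0.400645, D=e−e_prev=0.002445; u=1·(-0.001205)+1·0.400645+0·0.002445=0.39944; next y=7/10·1.001205+3/4·0.39944≈1.000424
n=7: y≈1.000424, sp=1, e=sp−y≈-0.000424; I≈0.400222, D=e−e_prev≈0.000782; u=1·(-0.000424)+1·0.400222+0·0.000782≈0.399798; next y=7/10·1.000424+3/4·0.399798≈1.000145

0 1 2.000 0.000
1 1 0.000 1.500
2 1 0.400 1.050
3 1 0.380 1.035
4 1 0.396 1.010
5 1 0.398 1.004
6 1 0.399 1.001
7 1 0.400 1.000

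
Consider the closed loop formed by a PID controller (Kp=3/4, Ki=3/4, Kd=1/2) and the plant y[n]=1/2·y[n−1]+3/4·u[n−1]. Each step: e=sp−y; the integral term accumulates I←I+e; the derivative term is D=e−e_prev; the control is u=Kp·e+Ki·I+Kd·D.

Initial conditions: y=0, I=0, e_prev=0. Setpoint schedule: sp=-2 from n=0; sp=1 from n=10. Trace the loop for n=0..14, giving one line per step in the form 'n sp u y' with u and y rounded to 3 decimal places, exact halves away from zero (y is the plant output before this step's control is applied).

(exact arithmetic carried between steps; '≈' marks a value shown rounded to 6 d.p. or computed from one; I and e_prev carry over from the previous line; the table rounds u and y to 3 d.p., halves away from zero)
n=0: y=0, sp=-2, e=sp−y=-2; I=-2, D=e−e_prev=-2; u=3/4·(-2)+3/4·(-2)+1/2·(-2)=-4; next y=1/2·0+3/4·(-4)=-3
n=1: y=-3, sp=-2, e=sp−y=1; I=-1, D=e−e_prev=3; u=3/4·1+3/4·(-1)+1/2·3=1.5; next y=1/2·(-3)+3/4·1.5=-0.375
n=2: y=-0.375, sp=-2, e=sp−y=-1.625; I=-2.625, D=e−e_prev=-2.625; u=3/4·(-1.625)+3/4·(-2.625)+1/2·(-2.625)=-4.5; next y=1/2·(-0.375)+3/4·(-4.5)=-3.5625
n=3: y=-3.5625, sp=-2, e=sp−y=1.5625; I=-1.0625, D=e−e_prev=3.1875; u=3/4·1.5625+3/4·(-1.0625)+1/2·3.1875=1.96875; next y=1/2·(-3.5625)+3/4·1.96875≈-0.304688
n=4: y≈-0.304688, sp=-2, e=sp−y≈-1.695313; I≈-2.757813, D=e−e_prev≈-3.257813; u=3/4·(-1.695313)+3/4·(-2.757813)+1/2·(-3.257813)≈-4.96875; next y=1/2·(-0.304688)+3/4·(-4.96875)≈-3.878906
n=5: y≈-3.878906, sp=-2, e=sp−y≈1.878906; I≈-0.878906, D=e−e_prev≈3.574219; u=3/4·1.878906+3/4·(-0.878906)+1/2·3.574219≈2.537109; next y=1/2·(-3.878906)+3/4·2.537109≈-0.036621
n=6: y≈-0.036621, sp=-2, e=sp−y≈-1.963379; I≈-2.842285, D=e−e_prev≈-3.842285; u=3/4·(-1.963379)+3/4·(-2.842285)+1/2·(-3.842285)≈-5.525391; next y=1/2·(-0.036621)+3/4·(-5.525391)≈-4.162354
n=7: y≈-4.162354, sp=-2, e=sp−y≈2.162354; I≈-0.679932, D=e−e_prev≈4.125732; u=3/4·2.162354+3/4·(-0.679932)+1/2·4.125732≈3.174683; next y=1/2·(-4.162354)+3/4·3.174683≈0.299835
n=8: y≈0.299835, sp=-2, e=sp−y≈-2.299835; I≈-2.979767, D=e−e_prev≈-4.462189; u=3/4·(-2.299835)+3/4·(-2.979767)+1/2·(-4.462189)≈-6.190796; next y=1/2·0.299835+3/4·(-6.190796)≈-4.493179
n=9: y≈-4.493179, sp=-2, e=sp−y≈2.493179; I≈-0.486588, D=e−e_prev≈4.793015; u=3/4·2.493179+3/4·(-0.486588)+1/2·4.793015≈3.901451; next y=1/2·(-4.493179)+3/4·3.901451≈0.679499
n=10: y≈0.679499, sp=1, e=sp−y≈0.320501; I≈-0.166086, D=e−e_prev≈-2.172678; u=3/4·0.320501+3/4·(-0.166086)+1/2·(-2.172678)≈-0.970528; next y=1/2·0.679499+3/4·(-0.970528)≈-0.388146
n=11: y≈-0.388146, sp=1, e=sp−y≈1.388146; I≈1.222060, D=e−e_prev≈1.067645; u=3/4·1.388146+3/4·1.222060+1/2·1.067645≈2.491477; next y=1/2·(-0.388146)+3/4·2.491477≈1.674535
n=12: y≈1.674535, sp=1, e=sp−y≈-0.674535; I≈0.547525, D=e−e_prev≈-2.062681; u=3/4·(-0.674535)+3/4·0.547525+1/2·(-2.062681)≈-1.126598; next y=1/2·1.674535+3/4·(-1.126598)≈-0.007681
n=13: y≈-0.007681, sp=1, e=sp−y≈1.007681; I≈1.555206, D=e−e_prev≈1.682216; u=3/4·1.007681+3/4·1.555206+1/2·1.682216≈2.763273; next y=1/2·(-0.007681)+3/4·2.763273≈2.068615
n=14: y≈2.068615, sp=1, e=sp−y≈-1.068615; I≈0.486592, D=e−e_prev≈-2.076295; u=3/4·(-1.068615)+3/4·0.486592+1/2·(-2.076295)≈-1.474665; next y=1/2·2.068615+3/4·(-1.474665)≈-0.071691

0 -2 -4.000 0.000
1 -2 1.500 -3.000
2 -2 -4.500 -0.375
3 -2 1.969 -3.563
4 -2 -4.969 -0.305
5 -2 2.537 -3.879
6 -2 -5.525 -0.037
7 -2 3.175 -4.162
8 -2 -6.191 0.300
9 -2 3.901 -4.493
10 1 -0.971 0.679
11 1 2.491 -0.388
12 1 -1.127 1.675
13 1 2.763 -0.008
14 1 -1.475 2.069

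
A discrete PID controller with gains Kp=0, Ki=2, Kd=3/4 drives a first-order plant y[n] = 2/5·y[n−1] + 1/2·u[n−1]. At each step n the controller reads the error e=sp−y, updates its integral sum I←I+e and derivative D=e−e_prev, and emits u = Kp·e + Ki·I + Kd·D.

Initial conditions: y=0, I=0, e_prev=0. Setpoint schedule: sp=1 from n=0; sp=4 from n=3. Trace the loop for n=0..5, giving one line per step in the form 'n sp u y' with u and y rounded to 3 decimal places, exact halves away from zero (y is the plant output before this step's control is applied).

(exact arithmetic carried between steps; '≈' marks a value shown rounded to 6 d.p. or computed from one; I and e_prev carry over from the previous line; the table rounds u and y to 3 d.p., halves away from zero)
n=0: y=0, sp=1, e=sp−y=1; I=1, D=e−e_prev=1; u=0·1+2·1+3/4·1=2.75; next y=2/5·0+1/2·2.75=1.375
n=1: y=1.375, sp=1, e=sp−y=-0.375; I=0.625, D=e−e_prev=-1.375; u=0·(-0.375)+2·0.625+3/4·(-1.375)=0.21875; next y=2/5·1.375+1/2·0.21875=0.659375
n=2: y=0.659375, sp=1, e=sp−y=0.340625; I=0.965625, D=e−e_prev=0.715625; u=0·0.340625+2·0.965625+3/4·0.715625≈2.467969; next y=2/5·0.659375+1/2·2.467969≈1.497734
n=3: y≈1.497734, sp=4, e=sp−y≈2.502266; I≈3.467891, D=e−e_prev≈2.161641; u=0·2.502266+2·3.467891+3/4·2.161641≈8.557012; next y=2/5·1.497734+1/2·8.557012≈4.877600
n=4: y≈4.877600, sp=4, e=sp−y≈-0.877600; I≈2.590291, D=e−e_prev≈-3.379865; u=0·(-0.877600)+2·2.590291+3/4·(-3.379865)≈2.645683; next y=2/5·4.877600+1/2·2.645683≈3.273881
n=5: y≈3.273881, sp=4, e=sp−y≈0.726119; I≈3.316410, D=e−e_prev≈1.603718; u=0·0.726119+2·3.316410+3/4·1.603718≈7.835608; next y=2/5·3.273881+1/2·7.835608≈5.227357

0 1 2.750 0.000
1 1 0.219 1.375
2 1 2.468 0.659
3 4 8.557 1.498
4 4 2.646 4.878
5 4 7.836 3.274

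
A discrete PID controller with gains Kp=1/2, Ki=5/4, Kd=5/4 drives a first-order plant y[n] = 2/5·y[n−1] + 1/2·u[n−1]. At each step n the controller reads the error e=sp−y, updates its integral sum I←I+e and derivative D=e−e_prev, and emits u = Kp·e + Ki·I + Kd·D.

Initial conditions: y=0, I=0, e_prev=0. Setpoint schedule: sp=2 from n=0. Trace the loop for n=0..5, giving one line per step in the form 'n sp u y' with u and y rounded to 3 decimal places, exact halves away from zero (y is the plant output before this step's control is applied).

(exact arithmetic carried between steps; '≈' marks a value shown rounded to 6 d.p. or computed from one; I and e_prev carry over from the previous line; the table rounds u and y to 3 d.p., halves away from zero)
n=0: y=0, sp=2, e=sp−y=2; I=2, D=e−e_prev=2; u=1/2·2+5/4·2+5/4·2=6; next y=2/5·0+1/2·6=3
n=1: y=3, sp=2, e=sp−y=-1; I=1, D=e−e_prev=-3; u=1/2·(-1)+5/4·1+5/4·(-3)=-3; next y=2/5·3+1/2·(-3)=-0.3
n=2: y=-0.3, sp=2, e=sp−y=2.3; I=3.3, D=e−e_prev=3.3; u=1/2·2.3+5/4·3.3+5/4·3.3=9.4; next y=2/5·(-0.3)+1/2·9.4=4.58
n=3: y=4.58, sp=2, e=sp−y=-2.58; I=0.72, D=e−e_prev=-4.88; u=1/2·(-2.58)+5/4·0.72+5/4·(-4.88)=-6.49; next y=2/5·4.58+1/2·(-6.49)=-1.413
n=4: y=-1.413, sp=2, e=sp−y=3.413; I=4.133, D=e−e_prev=5.993; u=1/2·3.413+5/4·4.133+5/4·5.993=14.364; next y=2/5·(-1.413)+1/2·14.364=6.6168
n=5: y=6.6168, sp=2, e=sp−y=-4.6168; I=-0.4838, D=e−e_prev=-8.0298; u=1/2·(-4.6168)+5/4·(-0.4838)+5/4·(-8.0298)=-12.9504; next y=2/5·6.6168+1/2·(-12.9504)=-3.82848

0 2 6.000 0.000
1 2 -3.000 3.000
2 2 9.400 -0.300
3 2 -6.490 4.580
4 2 14.364 -1.413
5 2 -12.950 6.617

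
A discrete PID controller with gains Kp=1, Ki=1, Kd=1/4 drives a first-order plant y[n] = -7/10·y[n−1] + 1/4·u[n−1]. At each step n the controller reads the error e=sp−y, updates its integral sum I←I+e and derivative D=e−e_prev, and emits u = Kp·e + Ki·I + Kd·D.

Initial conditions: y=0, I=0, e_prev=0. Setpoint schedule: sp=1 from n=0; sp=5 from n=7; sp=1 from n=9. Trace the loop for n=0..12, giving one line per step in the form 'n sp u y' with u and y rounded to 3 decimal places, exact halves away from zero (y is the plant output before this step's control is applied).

(exact arithmetic carried between steps; '≈' marks a value shown rounded to 6 d.p. or computed from one; I and e_prev carry over from the previous line; the table rounds u and y to 3 d.p., halves away from zero)
n=0: y=0, sp=1, e=sp−y=1; I=1, D=e−e_prev=1; u=1·1+1·1+1/4·1=2.25; next y=-7/10·0+1/4·2.25=0.5625
n=1: y=0.5625, sp=1, e=sp−y=0.4375; I=1.4375, D=e−e_prev=-0.5625; u=1·0.4375+1·1.4375+1/4·(-0.5625)=1.734375; next y=-7/10·0.5625+1/4·1.734375≈0.039844
n=2: y≈0.039844, sp=1, e=sp−y≈0.960156; I≈2.397656, D=e−e_prev≈0.522656; u=1·0.960156+1·2.397656+1/4·0.522656≈3.488477; next y=-7/10·0.039844+1/4·3.488477≈0.844229
n=3: y≈0.844229, sp=1, e=sp−y≈0.155771; I≈2.553428, D=e−e_prev≈-0.804385; u=1·0.155771+1·2.553428+1/4·(-0.804385)≈2.508103; next y=-7/10·0.844229+1/4·2.508103≈0.036066
n=4: y≈0.036066, sp=1, e=sp−y≈0.963934; I≈3.517362, D=e−e_prev≈0.808163; u=1·0.963934+1·3.517362+1/4·0.808163≈4.683337; next y=-7/10·0.036066+1/4·4.683337≈1.145588
n=5: y≈1.145588, sp=1, e=sp−y≈-0.145588; I≈3.371774, D=e−e_prev≈-1.109522; u=1·(-0.145588)+1·3.371774+1/4·(-1.109522)≈2.948805; next y=-7/10·1.145588+1/4·2.948805≈-0.064710
n=6: y≈-0.064710, sp=1, e=sp−y≈1.064710; I≈4.436484, D=e−e_prev≈1.210299; u=1·1.064710+1·4.436484+1/4·1.210299≈5.803769; next y=-7/10·(-0.064710)+1/4·5.803769≈1.496240
n=7: y≈1.496240, sp=5, e=sp−y≈3.503760; I≈7.940245, D=e−e_prev≈2.439050; u=1·3.503760+1·7.940245+1/4·2.439050≈12.053767; next y=-7/10·1.496240+1/4·12.053767≈1.966074
n=8: y≈1.966074, sp=5, e=sp−y≈3.033926; I≈10.974170, D=e−e_prev≈-0.469834; u=1·3.033926+1·10.974170+1/4·(-0.469834)≈13.890638; next y=-7/10·1.966074+1/4·13.890638≈2.096408
n=9: y≈2.096408, sp=1, e=sp−y≈-1.096408; I≈9.877763, D=e−e_prev≈-4.130333; u=1·(-1.096408)+1·9.877763+1/4·(-4.130333)≈7.748772; next y=-7/10·2.096408+1/4·7.748772≈0.469708
n=10: y≈0.469708, sp=1, e=sp−y≈0.530292; I≈10.408055, D=e−e_prev≈1.626700; u=1·0.530292+1·10.408055+1/4·1.626700≈11.345022; next y=-7/10·0.469708+1/4·11.345022≈2.507460
n=11: y≈2.507460, sp=1, e=sp−y≈-1.507460; I≈8.900595, D=e−e_prev≈-2.037753; u=1·(-1.507460)+1·8.900595+1/4·(-2.037753)≈6.883697; next y=-7/10·2.507460+1/4·6.883697≈-0.034298
n=12: y≈-0.034298, sp=1, e=sp−y≈1.034298; I≈9.934893, D=e−e_prev≈2.541758; u=1·1.034298+1·9.934893+1/4·2.541758≈11.604631; next y=-7/10·(-0.034298)+1/4·11.604631≈2.925166

0 1 2.250 0.000
1 1 1.734 0.563
2 1 3.488 0.040
3 1 2.508 0.844
4 1 4.683 0.036
5 1 2.949 1.146
6 1 5.804 -0.065
7 5 12.054 1.496
8 5 13.891 1.966
9 1 7.749 2.096
10 1 11.345 0.470
11 1 6.884 2.507
12 1 11.605 -0.034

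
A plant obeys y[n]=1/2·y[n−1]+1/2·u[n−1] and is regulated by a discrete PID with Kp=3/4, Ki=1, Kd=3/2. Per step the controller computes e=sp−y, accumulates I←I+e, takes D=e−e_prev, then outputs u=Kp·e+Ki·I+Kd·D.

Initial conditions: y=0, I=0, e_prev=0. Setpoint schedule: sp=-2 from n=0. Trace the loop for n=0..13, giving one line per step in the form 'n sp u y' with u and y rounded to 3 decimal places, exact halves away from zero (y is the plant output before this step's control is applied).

0 -2 -6.500 0.000
1 -2 5.063 -3.250
2 -2 -12.070 0.906
3 -2 12.345 -5.582
4 -2 -22.937 3.381
5 -2 27.894 -9.778
6 -2 -45.283 9.058
7 -2 60.217 -18.113
8 -2 -91.712 21.052
9 -2 127.225 -35.330
10 -2 -188.169 45.947
11 -2 266.239 -71.111
12 -2 -388.431 97.564
13 -2 554.759 -145.434

(exact arithmetic carried between steps; '≈' marks a value shown rounded to 6 d.p. or computed from one; I and e_prev carry over from the previous line; the table rounds u and y to 3 d.p., halves away from zero)
n=0: y=0, sp=-2, e=sp−y=-2; I=-2, D=e−e_prev=-2; u=3/4·(-2)+1·(-2)+3/2·(-2)=-6.5; next y=1/2·0+1/2·(-6.5)=-3.25
n=1: y=-3.25, sp=-2, e=sp−y=1.25; I=-0.75, D=e−e_prev=3.25; u=3/4·1.25+1·(-0.75)+3/2·3.25=5.0625; next y=1/2·(-3.25)+1/2·5.0625=0.90625
n=2: y=0.90625, sp=-2, e=sp−y=-2.90625; I=-3.65625, D=e−e_prev=-4.15625; u=3/4·(-2.90625)+1·(-3.65625)+3/2·(-4.15625)≈-12.070313; next y=1/2·0.90625+1/2·(-12.070313)≈-5.582031
n=3: y≈-5.582031, sp=-2, e=sp−y≈3.582031; I≈-0.074219, D=e−e_prev≈6.488281; u=3/4·3.582031+1·(-0.074219)+3/2·6.488281≈12.344727; next y=1/2·(-5.582031)+1/2·12.344727≈3.381348
n=4: y≈3.381348, sp=-2, e=sp−y≈-5.381348; I≈-5.455566, D=e−e_prev≈-8.963379; u=3/4·(-5.381348)+1·(-5.455566)+3/2·(-8.963379)≈-22.936646; next y=1/2·3.381348+1/2·(-22.936646)≈-9.777649
n=5: y≈-9.777649, sp=-2, e=sp−y≈7.777649; I≈2.322083, D=e−e_prev≈13.158997; u=3/4·7.777649+1·2.322083+3/2·13.158997≈27.893814; next y=1/2·(-9.777649)+1/2·27.893814≈9.058083
n=6: y≈9.058083, sp=-2, e=sp−y≈-11.058083; I≈-8.736000, D=e−e_prev≈-18.835732; u=3/4·(-11.058083)+1·(-8.736000)+3/2·(-18.835732)≈-45.283159; next y=1/2·9.058083+1/2·(-45.283159)≈-18.112538
n=7: y≈-18.112538, sp=-2, e=sp−y≈16.112538; I≈7.376538, D=e−e_prev≈27.170621; u=3/4·16.112538+1·7.376538+3/2·27.170621≈60.216873; next y=1/2·(-18.112538)+1/2·60.216873≈21.052168
n=8: y≈21.052168, sp=-2, e=sp−y≈-23.052168; I≈-15.675629, D=e−e_prev≈-39.164706; u=3/4·(-23.052168)+1·(-15.675629)+3/2·(-39.164706)≈-91.711814; next y=1/2·21.052168+1/2·(-91.711814)≈-35.329823
n=9: y≈-35.329823, sp=-2, e=sp−y≈33.329823; I≈17.654194, D=e−e_prev≈56.381991; u=3/4·33.329823+1·17.654194+3/2·56.381991≈127.224547; next y=1/2·(-35.329823)+1/2·127.224547≈45.947362
n=10: y≈45.947362, sp=-2, e=sp−y≈-47.947362; I≈-30.293168, D=e−e_prev≈-81.277185; u=3/4·(-47.947362)+1·(-30.293168)+3/2·(-81.277185)≈-188.169467; next y=1/2·45.947362+1/2·(-188.169467)≈-71.111053
n=11: y≈-71.111053, sp=-2, e=sp−y≈69.111053; I≈38.817884, D=e−e_prev≈117.058415; u=3/4·69.111053+1·38.817884+3/2·117.058415≈266.238796; next y=1/2·(-71.111053)+1/2·266.238796≈97.563872
n=12: y≈97.563872, sp=-2, e=sp−y≈-99.563872; I≈-60.745987, D=e−e_prev≈-168.674924; u=3/4·(-99.563872)+1·(-60.745987)+3/2·(-168.674924)≈-388.431277; next y=1/2·97.563872+1/2·(-388.431277)≈-145.433703
n=13: y≈-145.433703, sp=-2, e=sp−y≈143.433703; I≈82.687716, D=e−e_prev≈242.997575; u=3/4·143.433703+1·82.687716+3/2·242.997575≈554.759355; next y=1/2·(-145.433703)+1/2·554.759355≈204.662826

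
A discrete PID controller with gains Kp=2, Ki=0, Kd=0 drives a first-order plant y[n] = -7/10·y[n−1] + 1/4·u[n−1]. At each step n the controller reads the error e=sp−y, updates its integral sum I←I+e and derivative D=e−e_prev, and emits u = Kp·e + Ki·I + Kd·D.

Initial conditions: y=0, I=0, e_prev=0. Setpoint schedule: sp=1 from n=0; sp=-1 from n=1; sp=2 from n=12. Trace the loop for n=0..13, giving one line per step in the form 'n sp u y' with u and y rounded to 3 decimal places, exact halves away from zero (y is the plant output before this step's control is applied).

(exact arithmetic carried between steps; '≈' marks a value shown rounded to 6 d.p. or computed from one; I and e_prev carry over from the previous line; the table rounds u and y to 3 d.p., halves away from zero)
n=0: y=0, sp=1, e=sp−y=1; I=1, D=e−e_prev=1; u=2·1+0·1+0·1=2; next y=-7/10·0+1/4·2=0.5
n=1: y=0.5, sp=-1, e=sp−y=-1.5; I=-0.5, D=e−e_prev=-2.5; u=2·(-1.5)+0·(-0.5)+0·(-2.5)=-3; next y=-7/10·0.5+1/4·(-3)=-1.1
n=2: y=-1.1, sp=-1, e=sp−y=0.1; I=-0.4, D=e−e_prev=1.6; u=2·0.1+0·(-0.4)+0·1.6=0.2; next y=-7/10·(-1.1)+1/4·0.2=0.82
n=3: y=0.82, sp=-1, e=sp−y=-1.82; I=-2.22, D=e−e_prev=-1.92; u=2·(-1.82)+0·(-2.22)+0·(-1.92)=-3.64; next y=-7/10·0.82+1/4·(-3.64)=-1.484
n=4: y=-1.484, sp=-1, e=sp−y=0.484; I=-1.736, D=e−e_prev=2.304; u=2·0.484+0·(-1.736)+0·2.304=0.968; next y=-7/10·(-1.484)+1/4·0.968=1.2808
n=5: y=1.2808, sp=-1, e=sp−y=-2.2808; I=-4.0168, D=e−e_prev=-2.7648; u=2·(-2.2808)+0·(-4.0168)+0·(-2.7648)=-4.5616; next y=-7/10·1.2808+1/4·(-4.5616)=-2.03696
n=6: y=-2.03696, sp=-1, e=sp−y=1.03696; I=-2.97984, D=e−e_prev=3.31776; u=2·1.03696+0·(-2.97984)+0·3.31776=2.07392; next y=-7/10·(-2.03696)+1/4·2.07392=1.944352
n=7: y=1.944352, sp=-1, e=sp−y=-2.944352; I=-5.924192, D=e−e_prev=-3.981312; u=2·(-2.944352)+0·(-5.924192)+0·(-3.981312)=-5.888704; next y=-7/10·1.944352+1/4·(-5.888704)≈-2.833222
n=8: y≈-2.833222, sp=-1, e=sp−y≈1.833222; I≈-4.090970, D=e−e_prev≈4.777574; u=2·1.833222+0·(-4.090970)+0·4.777574≈3.666445; next y=-7/10·(-2.833222)+1/4·3.666445≈2.899867
n=9: y≈2.899867, sp=-1, e=sp−y≈-3.899867; I≈-7.990836, D=e−e_prev≈-5.733089; u=2·(-3.899867)+0·(-7.990836)+0·(-5.733089)≈-7.799734; next y=-7/10·2.899867+1/4·(-7.799734)≈-3.979840
n=10: y≈-3.979840, sp=-1, e=sp−y≈2.979840; I≈-5.010996, D=e−e_prev≈6.879707; u=2·2.979840+0·(-5.010996)+0·6.879707≈5.959681; next y=-7/10·(-3.979840)+1/4·5.959681≈4.275808
n=11: y≈4.275808, sp=-1, e=sp−y≈-5.275808; I≈-10.286805, D=e−e_prev≈-8.255649; u=2·(-5.275808)+0·(-10.286805)+0·(-8.255649)≈-10.551617; next y=-7/10·4.275808+1/4·(-10.551617)≈-5.630970
n=12: y≈-5.630970, sp=2, e=sp−y≈7.630970; I≈-2.655835, D=e−e_prev≈12.906778; u=2·7.630970+0·(-2.655835)+0·12.906778≈15.261940; next y=-7/10·(-5.630970)+1/4·15.261940≈7.757164
n=13: y≈7.757164, sp=2, e=sp−y≈-5.757164; I≈-8.412999, D=e−e_prev≈-13.388134; u=2·(-5.757164)+0·(-8.412999)+0·(-13.388134)≈-11.514328; next y=-7/10·7.757164+1/4·(-11.514328)≈-8.308597

0 1 2.000 0.000
1 -1 -3.000 0.500
2 -1 0.200 -1.100
3 -1 -3.640 0.820
4 -1 0.968 -1.484
5 -1 -4.562 1.281
6 -1 2.074 -2.037
7 -1 -5.889 1.944
8 -1 3.666 -2.833
9 -1 -7.800 2.900
10 -1 5.960 -3.980
11 -1 -10.552 4.276
12 2 15.262 -5.631
13 2 -11.514 7.757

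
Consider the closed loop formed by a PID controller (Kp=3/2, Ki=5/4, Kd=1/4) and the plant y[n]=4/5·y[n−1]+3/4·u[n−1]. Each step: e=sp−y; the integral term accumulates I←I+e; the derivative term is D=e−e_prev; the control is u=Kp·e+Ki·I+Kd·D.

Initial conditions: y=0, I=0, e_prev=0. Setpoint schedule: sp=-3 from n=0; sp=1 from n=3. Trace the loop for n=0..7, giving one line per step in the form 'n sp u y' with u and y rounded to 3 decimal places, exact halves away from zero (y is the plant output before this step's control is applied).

(exact arithmetic carried between steps; '≈' marks a value shown rounded to 6 d.p. or computed from one; I and e_prev carry over from the previous line; the table rounds u and y to 3 d.p., halves away from zero)
n=0: y=0, sp=-3, e=sp−y=-3; I=-3, D=e−e_prev=-3; u=3/2·(-3)+5/4·(-3)+1/4·(-3)=-9; next y=4/5·0+3/4·(-9)=-6.75
n=1: y=-6.75, sp=-3, e=sp−y=3.75; I=0.75, D=e−e_prev=6.75; u=3/2·3.75+5/4·0.75+1/4·6.75=8.25; next y=4/5·(-6.75)+3/4·8.25=0.7875
n=2: y=0.7875, sp=-3, e=sp−y=-3.7875; I=-3.0375, D=e−e_prev=-7.5375; u=3/2·(-3.7875)+5/4·(-3.0375)+1/4·(-7.5375)=-11.3625; next y=4/5·0.7875+3/4·(-11.3625)=-7.891875
n=3: y=-7.891875, sp=1, e=sp−y=8.891875; I=5.854375, D=e−e_prev=12.679375; u=3/2·8.891875+5/4·5.854375+1/4·12.679375=23.825625; next y=4/5·(-7.891875)+3/4·23.825625≈11.555719
n=4: y≈11.555719, sp=1, e=sp−y≈-10.555719; I≈-4.701344, D=e−e_prev≈-19.447594; u=3/2·(-10.555719)+5/4·(-4.701344)+1/4·(-19.447594)≈-26.572156; next y=4/5·11.555719+3/4·(-26.572156)≈-10.684542
n=5: y≈-10.684542, sp=1, e=sp−y≈11.684542; I≈6.983198, D=e−e_prev≈22.240261; u=3/2·11.684542+5/4·6.983198+1/4·22.240261≈31.815877; next y=4/5·(-10.684542)+3/4·31.815877≈15.314274
n=6: y≈15.314274, sp=1, e=sp−y≈-14.314274; I≈-7.331075, D=e−e_prev≈-25.998816; u=3/2·(-14.314274)+5/4·(-7.331075)+1/4·(-25.998816)≈-37.134959; next y=4/5·15.314274+3/4·(-37.134959)≈-15.599800
n=7: y≈-15.599800, sp=1, e=sp−y≈16.599800; I≈9.268725, D=e−e_prev≈30.914074; u=3/2·16.599800+5/4·9.268725+1/4·30.914074≈44.214124; next y=4/5·(-15.599800)+3/4·44.214124≈20.680753

0 -3 -9.000 0.000
1 -3 8.250 -6.750
2 -3 -11.363 0.788
3 1 23.826 -7.892
4 1 -26.572 11.556
5 1 31.816 -10.685
6 1 -37.135 15.314
7 1 44.214 -15.600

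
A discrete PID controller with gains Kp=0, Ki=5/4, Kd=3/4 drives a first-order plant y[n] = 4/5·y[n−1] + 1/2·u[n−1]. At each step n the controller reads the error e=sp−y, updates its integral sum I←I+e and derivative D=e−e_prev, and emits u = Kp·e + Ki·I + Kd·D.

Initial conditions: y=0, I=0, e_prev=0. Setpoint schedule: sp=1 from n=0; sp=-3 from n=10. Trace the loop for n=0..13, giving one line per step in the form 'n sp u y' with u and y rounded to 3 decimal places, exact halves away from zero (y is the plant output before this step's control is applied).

0 1 2.000 0.000
1 1 0.500 1.000
2 1 1.150 1.050
3 1 0.395 1.415
4 1 0.321 1.330
5 1 0.056 1.224
6 1 0.130 1.007
7 1 0.231 0.871
8 1 0.408 0.812
9 1 0.516 0.854
10 -3 -7.445 0.941
11 -3 -1.484 -2.970
12 -3 -4.159 -3.118
13 -3 -1.211 -4.574

(exact arithmetic carried between steps; '≈' marks a value shown rounded to 6 d.p. or computed from one; I and e_prev carry over from the previous line; the table rounds u and y to 3 d.p., halves away from zero)
n=0: y=0, sp=1, e=sp−y=1; I=1, D=e−e_prev=1; u=0·1+5/4·1+3/4·1=2; next y=4/5·0+1/2·2=1
n=1: y=1, sp=1, e=sp−y=0; I=1, D=e−e_prev=-1; u=0·0+5/4·1+3/4·(-1)=0.5; next y=4/5·1+1/2·0.5=1.05
n=2: y=1.05, sp=1, e=sp−y=-0.05; I=0.95, D=e−e_prev=-0.05; u=0·(-0.05)+5/4·0.95+3/4·(-0.05)=1.15; next y=4/5·1.05+1/2·1.15=1.415
n=3: y=1.415, sp=1, e=sp−y=-0.415; I=0.535, D=e−e_prev=-0.365; u=0·(-0.415)+5/4·0.535+3/4·(-0.365)=0.395; next y=4/5·1.415+1/2·0.395=1.3295
n=4: y=1.3295, sp=1, e=sp−y=-0.3295; I=0.2055, D=e−e_prev=0.0855; u=0·(-0.3295)+5/4·0.2055+3/4·0.0855=0.321; next y=4/5·1.3295+1/2·0.321=1.2241
n=5: y=1.2241, sp=1, e=sp−y=-0.2241; I=-0.0186, D=e−e_prev=0.1054; u=0·(-0.2241)+5/4·(-0.0186)+3/4·0.1054=0.0558; next y=4/5·1.2241+1/2·0.0558=1.00718
n=6: y=1.00718, sp=1, e=sp−y=-0.00718; I=-0.02578, D=e−e_prev=0.21692; u=0·(-0.00718)+5/4·(-0.02578)+3/4·0.21692=0.130465; next y=4/5·1.00718+1/2·0.130465≈0.870977
n=7: y≈0.870977, sp=1, e=sp−y≈0.129024; I≈0.103244, D=e−e_prev≈0.136204; u=0·0.129024+5/4·0.103244+3/4·0.136204≈0.231207; next y=4/5·0.870977+1/2·0.231207≈0.812385
n=8: y≈0.812385, sp=1, e=sp−y≈0.187615; I≈0.290859, D=e−e_prev≈0.058592; u=0·0.187615+5/4·0.290859+3/4·0.058592≈0.407517; next y=4/5·0.812385+1/2·0.407517≈0.853666
n=9: y≈0.853666, sp=1, e=sp−y≈0.146334; I≈0.437192, D=e−e_prev≈-0.041282; u=0·0.146334+5/4·0.437192+3/4·(-0.041282)≈0.515529; next y=4/5·0.853666+1/2·0.515529≈0.940698
n=10: y≈0.940698, sp=-3, e=sp−y≈-3.940698; I≈-3.503505, D=e−e_prev≈-4.087031; u=0·(-3.940698)+5/4·(-3.503505)+3/4·(-4.087031)≈-7.444655; next y=4/5·0.940698+1/2·(-7.444655)≈-2.969769
n=11: y≈-2.969769, sp=-3, e=sp−y≈-0.030231; I≈-3.533736, D=e−e_prev≈3.910467; u=0·(-0.030231)+5/4·(-3.533736)+3/4·3.910467≈-1.484320; next y=4/5·(-2.969769)+1/2·(-1.484320)≈-3.117975
n=12: y≈-3.117975, sp=-3, e=sp−y≈0.117975; I≈-3.415761, D=e−e_prev≈0.148206; u=0·0.117975+5/4·(-3.415761)+3/4·0.148206≈-4.158546; next y=4/5·(-3.117975)+1/2·(-4.158546)≈-4.573653
n=13: y≈-4.573653, sp=-3, e=sp−y≈1.573653; I≈-1.842107, D=e−e_prev≈1.455678; u=0·1.573653+5/4·(-1.842107)+3/4·1.455678≈-1.210875; next y=4/5·(-4.573653)+1/2·(-1.210875)≈-4.264360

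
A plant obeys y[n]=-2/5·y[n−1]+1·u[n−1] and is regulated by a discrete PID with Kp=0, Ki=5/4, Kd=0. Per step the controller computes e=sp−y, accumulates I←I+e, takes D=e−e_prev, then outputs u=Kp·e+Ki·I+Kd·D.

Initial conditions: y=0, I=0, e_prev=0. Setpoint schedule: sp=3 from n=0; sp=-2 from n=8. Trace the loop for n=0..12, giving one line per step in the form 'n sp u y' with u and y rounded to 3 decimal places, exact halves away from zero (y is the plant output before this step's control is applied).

(exact arithmetic carried between steps; '≈' marks a value shown rounded to 6 d.p. or computed from one; I and e_prev carry over from the previous line; the table rounds u and y to 3 d.p., halves away from zero)
n=0: y=0, sp=3, e=sp−y=3; I=3, D=e−e_prev=3; u=0·3+5/4·3+0·3=3.75; next y=-2/5·0+1·3.75=3.75
n=1: y=3.75, sp=3, e=sp−y=-0.75; I=2.25, D=e−e_prev=-3.75; u=0·(-0.75)+5/4·2.25+0·(-3.75)=2.8125; next y=-2/5·3.75+1·2.8125=1.3125
n=2: y=1.3125, sp=3, e=sp−y=1.6875; I=3.9375, D=e−e_prev=2.4375; u=0·1.6875+5/4·3.9375+0·2.4375=4.921875; next y=-2/5·1.3125+1·4.921875=4.396875
n=3: y=4.396875, sp=3, e=sp−y=-1.396875; I=2.540625, D=e−e_prev=-3.084375; u=0·(-1.396875)+5/4·2.540625+0·(-3.084375)≈3.175781; next y=-2/5·4.396875+1·3.175781≈1.417031
n=4: y≈1.417031, sp=3, e=sp−y≈1.582969; I≈4.123594, D=e−e_prev≈2.979844; u=0·1.582969+5/4·4.123594+0·2.979844≈5.154492; next y=-2/5·1.417031+1·5.154492≈4.587680
n=5: y≈4.587680, sp=3, e=sp−y≈-1.587680; I≈2.535914, D=e−e_prev≈-3.170648; u=0·(-1.587680)+5/4·2.535914+0·(-3.170648)≈3.169893; next y=-2/5·4.587680+1·3.169893≈1.334821
n=6: y≈1.334821, sp=3, e=sp−y≈1.665179; I≈4.201093, D=e−e_prev≈3.252859; u=0·1.665179+5/4·4.201093+0·3.252859≈5.251367; next y=-2/5·1.334821+1·5.251367≈4.717438
n=7: y≈4.717438, sp=3, e=sp−y≈-1.717438; I≈2.483655, D=e−e_prev≈-3.382618; u=0·(-1.717438)+5/4·2.483655+0·(-3.382618)≈3.104569; next y=-2/5·4.717438+1·3.104569≈1.217593
n=8: y≈1.217593, sp=-2, e=sp−y≈-3.217593; I≈-0.733938, D=e−e_prev≈-1.500155; u=0·(-3.217593)+5/4·(-0.733938)+0·(-1.500155)≈-0.917423; next y=-2/5·1.217593+1·(-0.917423)≈-1.404460
n=9: y≈-1.404460, sp=-2, e=sp−y≈-0.595540; I≈-1.329478, D=e−e_prev≈2.622054; u=0·(-0.595540)+5/4·(-1.329478)+0·2.622054≈-1.661848; next y=-2/5·(-1.404460)+1·(-1.661848)≈-1.100063
n=10: y≈-1.100063, sp=-2, e=sp−y≈-0.899937; I≈-2.229415, D=e−e_prev≈-0.304397; u=0·(-0.899937)+5/4·(-2.229415)+0·(-0.304397)≈-2.786768; next y=-2/5·(-1.100063)+1·(-2.786768)≈-2.346743
n=11: y≈-2.346743, sp=-2, e=sp−y≈0.346743; I≈-1.882672, D=e−e_prev≈1.246679; u=0·0.346743+5/4·(-1.882672)+0·1.246679≈-2.353340; next y=-2/5·(-2.346743)+1·(-2.353340)≈-1.414643
n=12: y≈-1.414643, sp=-2, e=sp−y≈-0.585357; I≈-2.468029, D=e−e_prev≈-0.932100; u=0·(-0.585357)+5/4·(-2.468029)+0·(-0.932100)≈-3.085037; next y=-2/5·(-1.414643)+1·(-3.085037)≈-2.519179

0 3 3.750 0.000
1 3 2.813 3.750
2 3 4.922 1.313
3 3 3.176 4.397
4 3 5.154 1.417
5 3 3.170 4.588
6 3 5.251 1.335
7 3 3.105 4.717
8 -2 -0.917 1.218
9 -2 -1.662 -1.404
10 -2 -2.787 -1.100
11 -2 -2.353 -2.347
12 -2 -3.085 -1.415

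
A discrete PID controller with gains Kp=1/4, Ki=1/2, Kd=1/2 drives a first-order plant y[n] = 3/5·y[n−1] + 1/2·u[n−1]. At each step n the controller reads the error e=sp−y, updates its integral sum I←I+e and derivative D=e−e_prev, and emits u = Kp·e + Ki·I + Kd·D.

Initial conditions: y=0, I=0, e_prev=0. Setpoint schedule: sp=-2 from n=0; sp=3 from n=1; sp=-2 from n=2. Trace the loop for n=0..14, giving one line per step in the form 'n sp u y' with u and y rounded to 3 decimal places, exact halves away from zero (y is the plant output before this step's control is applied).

(exact arithmetic carried between steps; '≈' marks a value shown rounded to 6 d.p. or computed from one; I and e_prev carry over from the previous line; the table rounds u and y to 3 d.p., halves away from zero)
n=0: y=0, sp=-2, e=sp−y=-2; I=-2, D=e−e_prev=-2; u=1/4·(-2)+1/2·(-2)+1/2·(-2)=-2.5; next y=3/5·0+1/2·(-2.5)=-1.25
n=1: y=-1.25, sp=3, e=sp−y=4.25; I=2.25, D=e−e_prev=6.25; u=1/4·4.25+1/2·2.25+1/2·6.25=5.3125; next y=3/5·(-1.25)+1/2·5.3125=1.90625
n=2: y=1.90625, sp=-2, e=sp−y=-3.90625; I=-1.65625, D=e−e_prev=-8.15625; u=1/4·(-3.90625)+1/2·(-1.65625)+1/2·(-8.15625)≈-5.882813; next y=3/5·1.90625+1/2·(-5.882813)≈-1.797656
n=3: y≈-1.797656, sp=-2, e=sp−y≈-0.202344; I≈-1.858594, D=e−e_prev≈3.703906; u=1/4·(-0.202344)+1/2·(-1.858594)+1/2·3.703906≈0.872070; next y=3/5·(-1.797656)+1/2·0.872070≈-0.642559
n=4: y≈-0.642559, sp=-2, e=sp−y≈-1.357441; I≈-3.216035, D=e−e_prev≈-1.155098; u=1/4·(-1.357441)+1/2·(-3.216035)+1/2·(-1.155098)≈-2.524927; next y=3/5·(-0.642559)+1/2·(-2.524927)≈-1.647999
n=5: y≈-1.647999, sp=-2, e=sp−y≈-0.352001; I≈-3.568037, D=e−e_prev≈1.005440; u=1/4·(-0.352001)+1/2·(-3.568037)+1/2·1.005440≈-1.369299; next y=3/5·(-1.647999)+1/2·(-1.369299)≈-1.673448
n=6: y≈-1.673448, sp=-2, e=sp−y≈-0.326552; I≈-3.894588, D=e−e_prev≈0.025450; u=1/4·(-0.326552)+1/2·(-3.894588)+1/2·0.025450≈-2.016207; next y=3/5·(-1.673448)+1/2·(-2.016207)≈-2.012173
n=7: y≈-2.012173, sp=-2, e=sp−y≈0.012173; I≈-3.882416, D=e−e_prev≈0.338724; u=1/4·0.012173+1/2·(-3.882416)+1/2·0.338724≈-1.768803; next y=3/5·(-2.012173)+1/2·(-1.768803)≈-2.091705
n=8: y≈-2.091705, sp=-2, e=sp−y≈0.091705; I≈-3.790711, D=e−e_prev≈0.079532; u=1/4·0.091705+1/2·(-3.790711)+1/2·0.079532≈-1.832663; next y=3/5·(-2.091705)+1/2·(-1.832663)≈-2.171354
n=9: y≈-2.171354, sp=-2, e=sp−y≈0.171354; I≈-3.619356, D=e−e_prev≈0.079650; u=1/4·0.171354+1/2·(-3.619356)+1/2·0.079650≈-1.727015; next y=3/5·(-2.171354)+1/2·(-1.727015)≈-2.166320
n=10: y≈-2.166320, sp=-2, e=sp−y≈0.166320; I≈-3.453036, D=e−e_prev≈-0.005034; u=1/4·0.166320+1/2·(-3.453036)+1/2·(-0.005034)≈-1.687455; next y=3/5·(-2.166320)+1/2·(-1.687455)≈-2.143520
n=11: y≈-2.143520, sp=-2, e=sp−y≈0.143520; I≈-3.309517, D=e−e_prev≈-0.022800; u=1/4·0.143520+1/2·(-3.309517)+1/2·(-0.022800)≈-1.630279; next y=3/5·(-2.143520)+1/2·(-1.630279)≈-2.101251
n=12: y≈-2.101251, sp=-2, e=sp−y≈0.101251; I≈-3.208266, D=e−e_prev≈-0.042269; u=1/4·0.101251+1/2·(-3.208266)+1/2·(-0.042269)≈-1.599954; next y=3/5·(-2.101251)+1/2·(-1.599954)≈-2.060728
n=13: y≈-2.060728, sp=-2, e=sp−y≈0.060728; I≈-3.147538, D=e−e_prev≈-0.040523; u=1/4·0.060728+1/2·(-3.147538)+1/2·(-0.040523)≈-1.578849; next y=3/5·(-2.060728)+1/2·(-1.578849)≈-2.025861
n=14: y≈-2.025861, sp=-2, e=sp−y≈0.025861; I≈-3.121677, D=e−e_prev≈-0.034867; u=1/4·0.025861+1/2·(-3.121677)+1/2·(-0.034867)≈-1.571807; next y=3/5·(-2.025861)+1/2·(-1.571807)≈-2.001420

0 -2 -2.500 0.000
1 3 5.313 -1.250
2 -2 -5.883 1.906
3 -2 0.872 -1.798
4 -2 -2.525 -0.643
5 -2 -1.369 -1.648
6 -2 -2.016 -1.673
7 -2 -1.769 -2.012
8 -2 -1.833 -2.092
9 -2 -1.727 -2.171
10 -2 -1.687 -2.166
11 -2 -1.630 -2.144
12 -2 -1.600 -2.101
13 -2 -1.579 -2.061
14 -2 -1.572 -2.026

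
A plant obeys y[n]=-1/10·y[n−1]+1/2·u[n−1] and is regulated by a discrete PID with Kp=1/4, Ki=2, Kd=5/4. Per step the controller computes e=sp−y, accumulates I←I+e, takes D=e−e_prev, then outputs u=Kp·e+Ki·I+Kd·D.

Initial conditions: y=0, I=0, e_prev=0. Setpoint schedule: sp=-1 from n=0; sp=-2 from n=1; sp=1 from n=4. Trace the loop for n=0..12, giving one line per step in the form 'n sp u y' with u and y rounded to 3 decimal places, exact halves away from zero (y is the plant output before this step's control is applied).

(exact arithmetic carried between steps; '≈' marks a value shown rounded to 6 d.p. or computed from one; I and e_prev carry over from the previous line; the table rounds u and y to 3 d.p., halves away from zero)
n=0: y=0, sp=-1, e=sp−y=-1; I=-1, D=e−e_prev=-1; u=1/4·(-1)+2·(-1)+5/4·(-1)=-3.5; next y=-1/10·0+1/2·(-3.5)=-1.75
n=1: y=-1.75, sp=-2, e=sp−y=-0.25; I=-1.25, D=e−e_prev=0.75; u=1/4·(-0.25)+2·(-1.25)+5/4·0.75=-1.625; next y=-1/10·(-1.75)+1/2·(-1.625)=-0.6375
n=2: y=-0.6375, sp=-2, e=sp−y=-1.3625; I=-2.6125, D=e−e_prev=-1.1125; u=1/4·(-1.3625)+2·(-2.6125)+5/4·(-1.1125)=-6.95625; next y=-1/10·(-0.6375)+1/2·(-6.95625)=-3.414375
n=3: y=-3.414375, sp=-2, e=sp−y=1.414375; I=-1.198125, D=e−e_prev=2.776875; u=1/4·1.414375+2·(-1.198125)+5/4·2.776875≈1.428438; next y=-1/10·(-3.414375)+1/2·1.428438≈1.055656
n=4: y≈1.055656, sp=1, e=sp−y≈-0.055656; I≈-1.253781, D=e−e_prev≈-1.470031; u=1/4·(-0.055656)+2·(-1.253781)+5/4·(-1.470031)≈-4.359016; next y=-1/10·1.055656+1/2·(-4.359016)≈-2.285073
n=5: y≈-2.285073, sp=1, e=sp−y≈3.285073; I≈2.031292, D=e−e_prev≈3.340730; u=1/4·3.285073+2·2.031292+5/4·3.340730≈9.059765; next y=-1/10·(-2.285073)+1/2·9.059765≈4.758390
n=6: y≈4.758390, sp=1, e=sp−y≈-3.758390; I≈-1.727098, D=e−e_prev≈-7.043463; u=1/4·(-3.758390)+2·(-1.727098)+5/4·(-7.043463)≈-13.198122; next y=-1/10·4.758390+1/2·(-13.198122)≈-7.074900
n=7: y≈-7.074900, sp=1, e=sp−y≈8.074900; I≈6.347802, D=e−e_prev≈11.833290; u=1/4·8.074900+2·6.347802+5/4·11.833290≈29.505941; next y=-1/10·(-7.074900)+1/2·29.505941≈15.460461
n=8: y≈15.460461, sp=1, e=sp−y≈-14.460461; I≈-8.112658, D=e−e_prev≈-22.535360; u=1/4·(-14.460461)+2·(-8.112658)+5/4·(-22.535360)≈-48.009632; next y=-1/10·15.460461+1/2·(-48.009632)≈-25.550862
n=9: y≈-25.550862, sp=1, e=sp−y≈26.550862; I≈18.438204, D=e−e_prev≈41.011323; u=1/4·26.550862+2·18.438204+5/4·41.011323≈94.778277; next y=-1/10·(-25.550862)+1/2·94.778277≈49.944225
n=10: y≈49.944225, sp=1, e=sp−y≈-48.944225; I≈-30.506021, D=e−e_prev≈-75.495087; u=1/4·(-48.944225)+2·(-30.506021)+5/4·(-75.495087)≈-167.616957; next y=-1/10·49.944225+1/2·(-167.616957)≈-88.802901
n=11: y≈-88.802901, sp=1, e=sp−y≈89.802901; I≈59.296880, D=e−e_prev≈138.747125; u=1/4·89.802901+2·59.296880+5/4·138.747125≈314.478392; next y=-1/10·(-88.802901)+1/2·314.478392≈166.119486
n=12: y≈166.119486, sp=1, e=sp−y≈-165.119486; I≈-105.822606, D=e−e_prev≈-254.922387; u=1/4·(-165.119486)+2·(-105.822606)+5/4·(-254.922387)≈-571.578067; next y=-1/10·166.119486+1/2·(-571.578067)≈-302.400982

0 -1 -3.500 0.000
1 -2 -1.625 -1.750
2 -2 -6.956 -0.638
3 -2 1.428 -3.414
4 1 -4.359 1.056
5 1 9.060 -2.285
6 1 -13.198 4.758
7 1 29.506 -7.075
8 1 -48.010 15.460
9 1 94.778 -25.551
10 1 -167.617 49.944
11 1 314.478 -88.803
12 1 -571.578 166.119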